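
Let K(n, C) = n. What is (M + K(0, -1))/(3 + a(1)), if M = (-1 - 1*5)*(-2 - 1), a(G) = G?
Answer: 9/2 ≈ 4.5000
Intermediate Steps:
M = 18 (M = (-1 - 5)*(-3) = -6*(-3) = 18)
(M + K(0, -1))/(3 + a(1)) = (18 + 0)/(3 + 1) = 18/4 = 18*(¼) = 9/2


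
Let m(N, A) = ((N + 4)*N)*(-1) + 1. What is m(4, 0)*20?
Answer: -620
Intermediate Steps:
m(N, A) = 1 - N*(4 + N) (m(N, A) = ((4 + N)*N)*(-1) + 1 = (N*(4 + N))*(-1) + 1 = -N*(4 + N) + 1 = 1 - N*(4 + N))
m(4, 0)*20 = (1 - 1*4² - 4*4)*20 = (1 - 1*16 - 16)*20 = (1 - 16 - 16)*20 = -31*20 = -620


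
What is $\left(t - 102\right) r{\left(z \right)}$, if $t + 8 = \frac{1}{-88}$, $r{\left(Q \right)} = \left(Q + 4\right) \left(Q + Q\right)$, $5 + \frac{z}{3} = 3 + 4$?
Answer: $- \frac{145215}{11} \approx -13201.0$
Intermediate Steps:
$z = 6$ ($z = -15 + 3 \left(3 + 4\right) = -15 + 3 \cdot 7 = -15 + 21 = 6$)
$r{\left(Q \right)} = 2 Q \left(4 + Q\right)$ ($r{\left(Q \right)} = \left(4 + Q\right) 2 Q = 2 Q \left(4 + Q\right)$)
$t = - \frac{705}{88}$ ($t = -8 + \frac{1}{-88} = -8 - \frac{1}{88} = - \frac{705}{88} \approx -8.0114$)
$\left(t - 102\right) r{\left(z \right)} = \left(- \frac{705}{88} - 102\right) 2 \cdot 6 \left(4 + 6\right) = - \frac{9681 \cdot 2 \cdot 6 \cdot 10}{88} = \left(- \frac{9681}{88}\right) 120 = - \frac{145215}{11}$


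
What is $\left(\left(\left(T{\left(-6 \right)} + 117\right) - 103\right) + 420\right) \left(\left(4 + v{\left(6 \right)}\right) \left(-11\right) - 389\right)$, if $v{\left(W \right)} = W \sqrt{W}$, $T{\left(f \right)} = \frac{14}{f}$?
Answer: $- \frac{560735}{3} - 28490 \sqrt{6} \approx -2.567 \cdot 10^{5}$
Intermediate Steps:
$v{\left(W \right)} = W^{\frac{3}{2}}$
$\left(\left(\left(T{\left(-6 \right)} + 117\right) - 103\right) + 420\right) \left(\left(4 + v{\left(6 \right)}\right) \left(-11\right) - 389\right) = \left(\left(\left(\frac{14}{-6} + 117\right) - 103\right) + 420\right) \left(\left(4 + 6^{\frac{3}{2}}\right) \left(-11\right) - 389\right) = \left(\left(\left(14 \left(- \frac{1}{6}\right) + 117\right) - 103\right) + 420\right) \left(\left(4 + 6 \sqrt{6}\right) \left(-11\right) - 389\right) = \left(\left(\left(- \frac{7}{3} + 117\right) - 103\right) + 420\right) \left(\left(-44 - 66 \sqrt{6}\right) - 389\right) = \left(\left(\frac{344}{3} - 103\right) + 420\right) \left(-433 - 66 \sqrt{6}\right) = \left(\frac{35}{3} + 420\right) \left(-433 - 66 \sqrt{6}\right) = \frac{1295 \left(-433 - 66 \sqrt{6}\right)}{3} = - \frac{560735}{3} - 28490 \sqrt{6}$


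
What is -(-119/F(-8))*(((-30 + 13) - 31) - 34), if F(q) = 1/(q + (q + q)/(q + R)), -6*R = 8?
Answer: 61336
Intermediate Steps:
R = -4/3 (R = -⅙*8 = -4/3 ≈ -1.3333)
F(q) = 1/(q + 2*q/(-4/3 + q)) (F(q) = 1/(q + (q + q)/(q - 4/3)) = 1/(q + (2*q)/(-4/3 + q)) = 1/(q + 2*q/(-4/3 + q)))
-(-119/F(-8))*(((-30 + 13) - 31) - 34) = -(-119*(-8*(2 + 3*(-8))/(-4 + 3*(-8))))*(((-30 + 13) - 31) - 34) = -(-119*(-8*(2 - 24)/(-4 - 24)))*((-17 - 31) - 34) = -(-119/((-⅛*(-28)/(-22))))*(-48 - 34) = -(-119/((-⅛*(-1/22)*(-28))))*(-82) = -(-119/(-7/44))*(-82) = -(-119*(-44/7))*(-82) = -748*(-82) = -1*(-61336) = 61336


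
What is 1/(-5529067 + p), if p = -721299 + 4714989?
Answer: -1/1535377 ≈ -6.5131e-7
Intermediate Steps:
p = 3993690
1/(-5529067 + p) = 1/(-5529067 + 3993690) = 1/(-1535377) = -1/1535377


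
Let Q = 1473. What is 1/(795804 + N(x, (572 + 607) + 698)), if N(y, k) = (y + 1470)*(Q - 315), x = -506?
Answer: 1/1912116 ≈ 5.2298e-7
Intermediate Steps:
N(y, k) = 1702260 + 1158*y (N(y, k) = (y + 1470)*(1473 - 315) = (1470 + y)*1158 = 1702260 + 1158*y)
1/(795804 + N(x, (572 + 607) + 698)) = 1/(795804 + (1702260 + 1158*(-506))) = 1/(795804 + (1702260 - 585948)) = 1/(795804 + 1116312) = 1/1912116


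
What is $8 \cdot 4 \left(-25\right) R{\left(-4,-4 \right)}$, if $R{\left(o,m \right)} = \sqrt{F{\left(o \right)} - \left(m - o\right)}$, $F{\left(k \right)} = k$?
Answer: $- 1600 i \approx - 1600.0 i$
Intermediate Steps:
$R{\left(o,m \right)} = \sqrt{- m + 2 o}$ ($R{\left(o,m \right)} = \sqrt{o - \left(m - o\right)} = \sqrt{- m + 2 o}$)
$8 \cdot 4 \left(-25\right) R{\left(-4,-4 \right)} = 8 \cdot 4 \left(-25\right) \sqrt{\left(-1\right) \left(-4\right) + 2 \left(-4\right)} = 32 \left(-25\right) \sqrt{4 - 8} = - 800 \sqrt{-4} = - 800 \cdot 2 i = - 1600 i$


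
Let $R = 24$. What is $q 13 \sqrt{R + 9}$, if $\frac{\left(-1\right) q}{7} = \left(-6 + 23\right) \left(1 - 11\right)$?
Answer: $15470 \sqrt{33} \approx 88868.0$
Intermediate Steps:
$q = 1190$ ($q = - 7 \left(-6 + 23\right) \left(1 - 11\right) = - 7 \cdot 17 \left(-10\right) = \left(-7\right) \left(-170\right) = 1190$)
$q 13 \sqrt{R + 9} = 1190 \cdot 13 \sqrt{24 + 9} = 15470 \sqrt{33}$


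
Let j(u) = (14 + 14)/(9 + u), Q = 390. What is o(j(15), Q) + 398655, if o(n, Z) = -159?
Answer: 398496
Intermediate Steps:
j(u) = 28/(9 + u)
o(j(15), Q) + 398655 = -159 + 398655 = 398496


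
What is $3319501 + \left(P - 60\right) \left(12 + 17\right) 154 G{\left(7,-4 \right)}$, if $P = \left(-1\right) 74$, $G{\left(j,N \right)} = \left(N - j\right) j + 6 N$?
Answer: $63762345$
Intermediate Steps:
$G{\left(j,N \right)} = 6 N + j \left(N - j\right)$ ($G{\left(j,N \right)} = j \left(N - j\right) + 6 N = 6 N + j \left(N - j\right)$)
$P = -74$
$3319501 + \left(P - 60\right) \left(12 + 17\right) 154 G{\left(7,-4 \right)} = 3319501 + \left(-74 - 60\right) \left(12 + 17\right) 154 \left(- 7^{2} + 6 \left(-4\right) - 28\right) = 3319501 + \left(-134\right) 29 \cdot 154 \left(\left(-1\right) 49 - 24 - 28\right) = 3319501 + \left(-3886\right) 154 \left(-49 - 24 - 28\right) = 3319501 - -60442844 = 3319501 + 60442844 = 63762345$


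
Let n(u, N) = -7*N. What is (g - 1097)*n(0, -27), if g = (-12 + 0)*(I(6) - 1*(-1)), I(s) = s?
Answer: -223209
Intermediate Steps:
g = -84 (g = (-12 + 0)*(6 - 1*(-1)) = -12*(6 + 1) = -12*7 = -84)
(g - 1097)*n(0, -27) = (-84 - 1097)*(-7*(-27)) = -1181*189 = -223209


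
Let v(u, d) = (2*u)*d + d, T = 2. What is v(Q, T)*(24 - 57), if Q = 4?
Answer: -594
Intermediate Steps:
v(u, d) = d + 2*d*u (v(u, d) = 2*d*u + d = d + 2*d*u)
v(Q, T)*(24 - 57) = (2*(1 + 2*4))*(24 - 57) = (2*(1 + 8))*(-33) = (2*9)*(-33) = 18*(-33) = -594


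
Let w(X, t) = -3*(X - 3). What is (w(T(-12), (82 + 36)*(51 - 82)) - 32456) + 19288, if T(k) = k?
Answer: -13123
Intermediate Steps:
w(X, t) = 9 - 3*X (w(X, t) = -3*(-3 + X) = 9 - 3*X)
(w(T(-12), (82 + 36)*(51 - 82)) - 32456) + 19288 = ((9 - 3*(-12)) - 32456) + 19288 = ((9 + 36) - 32456) + 19288 = (45 - 32456) + 19288 = -32411 + 19288 = -13123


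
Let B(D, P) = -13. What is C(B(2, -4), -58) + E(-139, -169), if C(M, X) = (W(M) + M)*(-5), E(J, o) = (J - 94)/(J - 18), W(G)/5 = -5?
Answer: 30063/157 ≈ 191.48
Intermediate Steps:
W(G) = -25 (W(G) = 5*(-5) = -25)
E(J, o) = (-94 + J)/(-18 + J)
C(M, X) = 125 - 5*M (C(M, X) = (-25 + M)*(-5) = 125 - 5*M)
C(B(2, -4), -58) + E(-139, -169) = (125 - 5*(-13)) + (-94 - 139)/(-18 - 139) = (125 + 65) - 233/(-157) = 190 - 1/157*(-233) = 190 + 233/157 = 30063/157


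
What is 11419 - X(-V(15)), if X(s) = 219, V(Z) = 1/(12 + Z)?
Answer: 11200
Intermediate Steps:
11419 - X(-V(15)) = 11419 - 1*219 = 11419 - 219 = 11200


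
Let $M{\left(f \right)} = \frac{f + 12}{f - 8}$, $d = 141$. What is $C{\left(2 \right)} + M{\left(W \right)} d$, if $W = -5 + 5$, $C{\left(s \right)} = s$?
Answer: $- \frac{419}{2} \approx -209.5$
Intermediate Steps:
$W = 0$
$M{\left(f \right)} = \frac{12 + f}{-8 + f}$
$C{\left(2 \right)} + M{\left(W \right)} d = 2 + \frac{12 + 0}{-8 + 0} \cdot 141 = 2 + \frac{1}{-8} \cdot 12 \cdot 141 = 2 + \left(- \frac{1}{8}\right) 12 \cdot 141 = 2 - \frac{423}{2} = - \frac{419}{2}$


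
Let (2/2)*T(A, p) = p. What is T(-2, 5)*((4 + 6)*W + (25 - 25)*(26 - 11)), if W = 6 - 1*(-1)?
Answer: 350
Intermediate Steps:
T(A, p) = p
W = 7 (W = 6 + 1 = 7)
T(-2, 5)*((4 + 6)*W + (25 - 25)*(26 - 11)) = 5*((4 + 6)*7 + (25 - 25)*(26 - 11)) = 5*(10*7 + 0*15) = 5*(70 + 0) = 5*70 = 350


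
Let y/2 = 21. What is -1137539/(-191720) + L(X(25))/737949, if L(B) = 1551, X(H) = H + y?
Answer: 279914375077/47159860760 ≈ 5.9354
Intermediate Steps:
y = 42 (y = 2*21 = 42)
X(H) = 42 + H (X(H) = H + 42 = 42 + H)
-1137539/(-191720) + L(X(25))/737949 = -1137539/(-191720) + 1551/737949 = -1137539*(-1/191720) + 1551*(1/737949) = 1137539/191720 + 517/245983 = 279914375077/47159860760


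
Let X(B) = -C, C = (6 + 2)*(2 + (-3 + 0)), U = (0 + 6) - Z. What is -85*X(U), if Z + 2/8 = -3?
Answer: -680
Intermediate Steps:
Z = -13/4 (Z = -¼ - 3 = -13/4 ≈ -3.2500)
U = 37/4 (U = (0 + 6) - 1*(-13/4) = 6 + 13/4 = 37/4 ≈ 9.2500)
C = -8 (C = 8*(2 - 3) = 8*(-1) = -8)
X(B) = 8 (X(B) = -1*(-8) = 8)
-85*X(U) = -85*8 = -680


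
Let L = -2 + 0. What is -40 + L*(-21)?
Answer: 2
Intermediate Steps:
L = -2
-40 + L*(-21) = -40 - 2*(-21) = -40 + 42 = 2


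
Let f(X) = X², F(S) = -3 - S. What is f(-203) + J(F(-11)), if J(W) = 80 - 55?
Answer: 41234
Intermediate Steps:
J(W) = 25
f(-203) + J(F(-11)) = (-203)² + 25 = 41209 + 25 = 41234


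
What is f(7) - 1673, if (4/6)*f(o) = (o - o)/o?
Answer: -1673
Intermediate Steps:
f(o) = 0 (f(o) = 3*((o - o)/o)/2 = 3*(0/o)/2 = (3/2)*0 = 0)
f(7) - 1673 = 0 - 1673 = -1673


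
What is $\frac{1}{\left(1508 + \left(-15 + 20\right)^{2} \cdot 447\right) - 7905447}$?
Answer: $- \frac{1}{7892764} \approx -1.267 \cdot 10^{-7}$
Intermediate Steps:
$\frac{1}{\left(1508 + \left(-15 + 20\right)^{2} \cdot 447\right) - 7905447} = \frac{1}{\left(1508 + 5^{2} \cdot 447\right) - 7905447} = \frac{1}{\left(1508 + 25 \cdot 447\right) - 7905447} = \frac{1}{\left(1508 + 11175\right) - 7905447} = \frac{1}{12683 - 7905447} = \frac{1}{-7892764} = - \frac{1}{7892764}$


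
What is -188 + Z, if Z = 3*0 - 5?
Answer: -193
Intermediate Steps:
Z = -5 (Z = 0 - 5 = -5)
-188 + Z = -188 - 5 = -193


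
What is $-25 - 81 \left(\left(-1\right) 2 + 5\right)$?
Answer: $-268$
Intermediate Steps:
$-25 - 81 \left(\left(-1\right) 2 + 5\right) = -25 - 81 \left(-2 + 5\right) = -25 - 243 = -268$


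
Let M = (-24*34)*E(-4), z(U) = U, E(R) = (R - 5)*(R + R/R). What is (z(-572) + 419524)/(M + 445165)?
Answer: 418952/423133 ≈ 0.99012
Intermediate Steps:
E(R) = (1 + R)*(-5 + R) (E(R) = (-5 + R)*(R + 1) = (-5 + R)*(1 + R) = (1 + R)*(-5 + R))
M = -22032 (M = (-24*34)*(-5 + (-4)² - 4*(-4)) = -816*(-5 + 16 + 16) = -816*27 = -22032)
(z(-572) + 419524)/(M + 445165) = (-572 + 419524)/(-22032 + 445165) = 418952/423133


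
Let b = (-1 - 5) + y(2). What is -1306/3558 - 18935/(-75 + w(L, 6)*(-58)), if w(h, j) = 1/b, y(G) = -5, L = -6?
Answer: 370038164/1364493 ≈ 271.19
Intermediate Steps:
b = -11 (b = (-1 - 5) - 5 = -6 - 5 = -11)
w(h, j) = -1/11 (w(h, j) = 1/(-11) = -1/11)
-1306/3558 - 18935/(-75 + w(L, 6)*(-58)) = -1306/3558 - 18935/(-75 - 1/11*(-58)) = -1306*1/3558 - 18935/(-75 + 58/11) = -653/1779 - 18935/(-767/11) = -653/1779 - 18935*(-11/767) = -653/1779 + 208285/767 = 370038164/1364493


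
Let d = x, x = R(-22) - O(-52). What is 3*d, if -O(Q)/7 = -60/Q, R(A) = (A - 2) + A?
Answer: -1479/13 ≈ -113.77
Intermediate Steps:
R(A) = -2 + 2*A (R(A) = (-2 + A) + A = -2 + 2*A)
O(Q) = 420/Q (O(Q) = -(-420)/Q = 420/Q)
x = -493/13 (x = (-2 + 2*(-22)) - 420/(-52) = (-2 - 44) - 420*(-1)/52 = -46 - 1*(-105/13) = -46 + 105/13 = -493/13 ≈ -37.923)
d = -493/13 ≈ -37.923
3*d = 3*(-493/13) = -1479/13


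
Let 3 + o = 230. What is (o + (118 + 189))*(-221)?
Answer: -118014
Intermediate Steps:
o = 227 (o = -3 + 230 = 227)
(o + (118 + 189))*(-221) = (227 + (118 + 189))*(-221) = (227 + 307)*(-221) = 534*(-221) = -118014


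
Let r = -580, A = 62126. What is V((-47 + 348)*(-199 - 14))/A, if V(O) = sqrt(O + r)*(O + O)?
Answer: -64113*I*sqrt(64693)/31063 ≈ -524.97*I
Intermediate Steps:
V(O) = 2*O*sqrt(-580 + O) (V(O) = sqrt(O - 580)*(O + O) = sqrt(-580 + O)*(2*O) = 2*O*sqrt(-580 + O))
V((-47 + 348)*(-199 - 14))/A = (2*((-47 + 348)*(-199 - 14))*sqrt(-580 + (-47 + 348)*(-199 - 14)))/62126 = (2*(301*(-213))*sqrt(-580 + 301*(-213)))*(1/62126) = (2*(-64113)*sqrt(-580 - 64113))*(1/62126) = (2*(-64113)*sqrt(-64693))*(1/62126) = (2*(-64113)*(I*sqrt(64693)))*(1/62126) = -128226*I*sqrt(64693)*(1/62126) = -64113*I*sqrt(64693)/31063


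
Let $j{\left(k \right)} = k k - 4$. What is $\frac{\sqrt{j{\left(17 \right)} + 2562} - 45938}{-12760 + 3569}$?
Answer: $\frac{45938}{9191} - \frac{\sqrt{2847}}{9191} \approx 4.9923$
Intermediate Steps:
$j{\left(k \right)} = -4 + k^{2}$ ($j{\left(k \right)} = k^{2} - 4 = -4 + k^{2}$)
$\frac{\sqrt{j{\left(17 \right)} + 2562} - 45938}{-12760 + 3569} = \frac{\sqrt{\left(-4 + 17^{2}\right) + 2562} - 45938}{-12760 + 3569} = \frac{\sqrt{\left(-4 + 289\right) + 2562} - 45938}{-9191} = \left(\sqrt{285 + 2562} - 45938\right) \left(- \frac{1}{9191}\right) = \left(\sqrt{2847} - 45938\right) \left(- \frac{1}{9191}\right) = \left(-45938 + \sqrt{2847}\right) \left(- \frac{1}{9191}\right) = \frac{45938}{9191} - \frac{\sqrt{2847}}{9191}$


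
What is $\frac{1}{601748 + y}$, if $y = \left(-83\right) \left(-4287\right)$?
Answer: $\frac{1}{957569} \approx 1.0443 \cdot 10^{-6}$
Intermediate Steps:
$y = 355821$
$\frac{1}{601748 + y} = \frac{1}{601748 + 355821} = \frac{1}{957569}$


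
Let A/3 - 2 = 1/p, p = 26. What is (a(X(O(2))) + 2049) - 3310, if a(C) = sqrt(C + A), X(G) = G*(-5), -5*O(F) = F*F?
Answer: -1261 + sqrt(6838)/26 ≈ -1257.8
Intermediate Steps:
O(F) = -F**2/5 (O(F) = -F*F/5 = -F**2/5)
A = 159/26 (A = 6 + 3/26 = 159/26 ≈ 6.1154)
X(G) = -5*G
a(C) = sqrt(159/26 + C) (a(C) = sqrt(C + 159/26) = sqrt(159/26 + C))
(a(X(O(2))) + 2049) - 3310 = (sqrt(4134 + 676*(-(-1)*2**2))/26 + 2049) - 3310 = (sqrt(4134 + 676*(-(-1)*4))/26 + 2049) - 3310 = (sqrt(4134 + 676*(-5*(-4/5)))/26 + 2049) - 3310 = (sqrt(4134 + 676*4)/26 + 2049) - 3310 = (sqrt(4134 + 2704)/26 + 2049) - 3310 = (sqrt(6838)/26 + 2049) - 3310 = (2049 + sqrt(6838)/26) - 3310 = -1261 + sqrt(6838)/26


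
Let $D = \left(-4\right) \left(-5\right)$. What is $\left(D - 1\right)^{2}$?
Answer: $361$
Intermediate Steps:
$D = 20$
$\left(D - 1\right)^{2} = \left(20 - 1\right)^{2} = 19^{2} = 361$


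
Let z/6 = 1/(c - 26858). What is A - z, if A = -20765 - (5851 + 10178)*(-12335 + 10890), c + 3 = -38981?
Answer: 761829469943/32921 ≈ 2.3141e+7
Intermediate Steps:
c = -38984 (c = -3 - 38981 = -38984)
A = 23141140 (A = -20765 - 16029*(-1445) = -20765 - 1*(-23161905) = -20765 + 23161905 = 23141140)
z = -3/32921 (z = 6/(-38984 - 26858) = 6/(-65842) = 6*(-1/65842) = -3/32921 ≈ -9.1127e-5)
A - z = 23141140 - 1*(-3/32921) = 23141140 + 3/32921 = 761829469943/32921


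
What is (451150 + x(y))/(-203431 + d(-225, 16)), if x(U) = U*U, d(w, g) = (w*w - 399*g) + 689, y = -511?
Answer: -101753/22643 ≈ -4.4938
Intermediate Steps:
d(w, g) = 689 + w² - 399*g (d(w, g) = (w² - 399*g) + 689 = 689 + w² - 399*g)
x(U) = U²
(451150 + x(y))/(-203431 + d(-225, 16)) = (451150 + (-511)²)/(-203431 + (689 + (-225)² - 399*16)) = (451150 + 261121)/(-203431 + (689 + 50625 - 6384)) = 712271/(-203431 + 44930) = 712271/(-158501) = 712271*(-1/158501) = -101753/22643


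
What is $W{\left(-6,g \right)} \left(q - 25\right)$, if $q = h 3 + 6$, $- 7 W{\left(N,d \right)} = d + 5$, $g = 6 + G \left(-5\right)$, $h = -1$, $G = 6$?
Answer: $- \frac{418}{7} \approx -59.714$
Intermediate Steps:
$g = -24$ ($g = 6 + 6 \left(-5\right) = 6 - 30 = -24$)
$W{\left(N,d \right)} = - \frac{5}{7} - \frac{d}{7}$ ($W{\left(N,d \right)} = - \frac{d + 5}{7} = - \frac{5 + d}{7} = - \frac{5}{7} - \frac{d}{7}$)
$q = 3$ ($q = \left(-1\right) 3 + 6 = -3 + 6 = 3$)
$W{\left(-6,g \right)} \left(q - 25\right) = \left(- \frac{5}{7} - - \frac{24}{7}\right) \left(3 - 25\right) = \left(- \frac{5}{7} + \frac{24}{7}\right) \left(-22\right) = \frac{19}{7} \left(-22\right) = - \frac{418}{7}$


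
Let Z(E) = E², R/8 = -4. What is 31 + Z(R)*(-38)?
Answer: -38881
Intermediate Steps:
R = -32 (R = 8*(-4) = -32)
31 + Z(R)*(-38) = 31 + (-32)²*(-38) = 31 + 1024*(-38) = 31 - 38912 = -38881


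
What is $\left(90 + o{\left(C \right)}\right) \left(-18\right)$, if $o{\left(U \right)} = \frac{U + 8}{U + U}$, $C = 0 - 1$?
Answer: $-1557$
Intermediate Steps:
$C = -1$ ($C = 0 - 1 = -1$)
$o{\left(U \right)} = \frac{8 + U}{2 U}$
$\left(90 + o{\left(C \right)}\right) \left(-18\right) = \left(90 + \frac{8 - 1}{2 \left(-1\right)}\right) \left(-18\right) = \left(90 + \frac{1}{2} \left(-1\right) 7\right) \left(-18\right) = \left(90 - \frac{7}{2}\right) \left(-18\right) = \frac{173}{2} \left(-18\right) = -1557$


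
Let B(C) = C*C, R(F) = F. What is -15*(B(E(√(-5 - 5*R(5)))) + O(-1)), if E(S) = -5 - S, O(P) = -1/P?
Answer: 60 - 150*I*√30 ≈ 60.0 - 821.58*I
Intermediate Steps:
B(C) = C²
-15*(B(E(√(-5 - 5*R(5)))) + O(-1)) = -15*((-5 - √(-5 - 5*5))² - 1/(-1)) = -15*((-5 - √(-5 - 25))² - 1*(-1)) = -15*((-5 - √(-30))² + 1) = -15*((-5 - I*√30)² + 1) = -15*(1 + (-5 - I*√30)²) = -15 - 15*(-5 - I*√30)²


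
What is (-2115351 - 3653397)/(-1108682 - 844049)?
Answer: 5768748/1952731 ≈ 2.9542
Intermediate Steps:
(-2115351 - 3653397)/(-1108682 - 844049) = -5768748/(-1952731) = -5768748*(-1/1952731) = 5768748/1952731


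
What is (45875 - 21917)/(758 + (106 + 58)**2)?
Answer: 363/419 ≈ 0.86635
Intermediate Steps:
(45875 - 21917)/(758 + (106 + 58)**2) = 23958/(758 + 164**2) = 23958/(758 + 26896) = 23958/27654 = 23958*(1/27654) = 363/419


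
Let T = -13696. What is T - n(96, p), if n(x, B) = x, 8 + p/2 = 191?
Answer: -13792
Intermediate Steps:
p = 366 (p = -16 + 2*191 = -16 + 382 = 366)
T - n(96, p) = -13696 - 1*96 = -13696 - 96 = -13792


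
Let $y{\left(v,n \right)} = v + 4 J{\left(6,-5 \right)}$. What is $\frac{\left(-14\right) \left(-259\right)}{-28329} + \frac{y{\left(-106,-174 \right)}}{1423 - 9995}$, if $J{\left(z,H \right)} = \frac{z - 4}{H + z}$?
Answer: $- \frac{2021845}{17345442} \approx -0.11656$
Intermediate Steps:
$J{\left(z,H \right)} = \frac{-4 + z}{H + z}$
$y{\left(v,n \right)} = 8 + v$ ($y{\left(v,n \right)} = v + 4 \frac{-4 + 6}{-5 + 6} = v + 4 \cdot 1^{-1} \cdot 2 = v + 4 \cdot 1 \cdot 2 = v + 4 \cdot 2 = v + 8 = 8 + v$)
$\frac{\left(-14\right) \left(-259\right)}{-28329} + \frac{y{\left(-106,-174 \right)}}{1423 - 9995} = \frac{\left(-14\right) \left(-259\right)}{-28329} + \frac{8 - 106}{1423 - 9995} = 3626 \left(- \frac{1}{28329}\right) - \frac{98}{1423 - 9995} = - \frac{518}{4047} - \frac{98}{-8572} = - \frac{518}{4047} - - \frac{49}{4286} = - \frac{518}{4047} + \frac{49}{4286} = - \frac{2021845}{17345442}$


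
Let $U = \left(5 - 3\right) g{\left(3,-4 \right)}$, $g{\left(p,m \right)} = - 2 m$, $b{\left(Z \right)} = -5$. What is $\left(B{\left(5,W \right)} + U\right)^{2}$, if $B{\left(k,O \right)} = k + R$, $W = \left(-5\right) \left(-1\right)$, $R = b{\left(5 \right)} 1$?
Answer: $256$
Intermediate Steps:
$R = -5$ ($R = \left(-5\right) 1 = -5$)
$W = 5$
$B{\left(k,O \right)} = -5 + k$ ($B{\left(k,O \right)} = k - 5 = -5 + k$)
$U = 16$ ($U = \left(5 - 3\right) \left(\left(-2\right) \left(-4\right)\right) = 2 \cdot 8 = 16$)
$\left(B{\left(5,W \right)} + U\right)^{2} = \left(\left(-5 + 5\right) + 16\right)^{2} = \left(0 + 16\right)^{2} = 16^{2} = 256$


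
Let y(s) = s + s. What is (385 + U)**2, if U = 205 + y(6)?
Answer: 362404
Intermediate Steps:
y(s) = 2*s
U = 217 (U = 205 + 2*6 = 205 + 12 = 217)
(385 + U)**2 = (385 + 217)**2 = 602**2 = 362404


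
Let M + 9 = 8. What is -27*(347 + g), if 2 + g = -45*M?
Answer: -10530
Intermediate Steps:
M = -1 (M = -9 + 8 = -1)
g = 43 (g = -2 - 45*(-1) = -2 + 45 = 43)
-27*(347 + g) = -27*(347 + 43) = -27*390 = -10530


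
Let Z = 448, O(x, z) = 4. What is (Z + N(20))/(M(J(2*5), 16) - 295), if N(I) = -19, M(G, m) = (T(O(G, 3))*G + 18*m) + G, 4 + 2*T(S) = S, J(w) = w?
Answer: 143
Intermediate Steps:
T(S) = -2 + S/2
M(G, m) = G + 18*m (M(G, m) = ((-2 + (1/2)*4)*G + 18*m) + G = ((-2 + 2)*G + 18*m) + G = (0*G + 18*m) + G = (0 + 18*m) + G = 18*m + G = G + 18*m)
(Z + N(20))/(M(J(2*5), 16) - 295) = (448 - 19)/((2*5 + 18*16) - 295) = 429/((10 + 288) - 295) = 429/(298 - 295) = 429/3 = 429*(1/3) = 143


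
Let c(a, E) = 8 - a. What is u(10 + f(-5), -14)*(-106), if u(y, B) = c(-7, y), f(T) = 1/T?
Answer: -1590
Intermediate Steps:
u(y, B) = 15 (u(y, B) = 8 - 1*(-7) = 8 + 7 = 15)
u(10 + f(-5), -14)*(-106) = 15*(-106) = -1590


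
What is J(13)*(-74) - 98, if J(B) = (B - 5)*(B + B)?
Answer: -15490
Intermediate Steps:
J(B) = 2*B*(-5 + B) (J(B) = (-5 + B)*(2*B) = 2*B*(-5 + B))
J(13)*(-74) - 98 = (2*13*(-5 + 13))*(-74) - 98 = (2*13*8)*(-74) - 98 = 208*(-74) - 98 = -15392 - 98 = -15490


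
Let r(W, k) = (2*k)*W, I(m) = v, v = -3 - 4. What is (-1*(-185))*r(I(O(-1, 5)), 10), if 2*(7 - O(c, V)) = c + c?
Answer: -25900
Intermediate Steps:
O(c, V) = 7 - c (O(c, V) = 7 - (c + c)/2 = 7 - c)
v = -7
I(m) = -7
r(W, k) = 2*W*k
(-1*(-185))*r(I(O(-1, 5)), 10) = (-1*(-185))*(2*(-7)*10) = 185*(-140) = -25900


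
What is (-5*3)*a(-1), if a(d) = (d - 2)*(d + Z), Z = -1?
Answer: -90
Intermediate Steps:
a(d) = (-1 + d)*(-2 + d) (a(d) = (d - 2)*(d - 1) = (-2 + d)*(-1 + d) = (-1 + d)*(-2 + d))
(-5*3)*a(-1) = (-5*3)*(2 + (-1)**2 - 3*(-1)) = -15*(2 + 1 + 3) = -15*6 = -90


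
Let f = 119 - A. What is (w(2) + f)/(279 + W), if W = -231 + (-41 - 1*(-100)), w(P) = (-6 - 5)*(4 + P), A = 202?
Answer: -149/107 ≈ -1.3925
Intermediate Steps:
w(P) = -44 - 11*P (w(P) = -11*(4 + P) = -44 - 11*P)
f = -83 (f = 119 - 1*202 = 119 - 202 = -83)
W = -172 (W = -231 + (-41 + 100) = -231 + 59 = -172)
(w(2) + f)/(279 + W) = ((-44 - 11*2) - 83)/(279 - 172) = ((-44 - 22) - 83)/107 = (-66 - 83)*(1/107) = -149*1/107 = -149/107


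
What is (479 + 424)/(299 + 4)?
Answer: 301/101 ≈ 2.9802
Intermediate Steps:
(479 + 424)/(299 + 4) = 903/303 = 903*(1/303) = 301/101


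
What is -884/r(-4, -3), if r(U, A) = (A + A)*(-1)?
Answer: -442/3 ≈ -147.33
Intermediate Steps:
r(U, A) = -2*A (r(U, A) = (2*A)*(-1) = -2*A)
-884/r(-4, -3) = -884/((-2*(-3))) = -884/6 = -884*⅙ = -442/3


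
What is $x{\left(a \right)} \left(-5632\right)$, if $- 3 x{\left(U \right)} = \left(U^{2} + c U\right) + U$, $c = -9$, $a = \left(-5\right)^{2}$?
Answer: $\frac{2393600}{3} \approx 7.9787 \cdot 10^{5}$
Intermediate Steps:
$a = 25$
$x{\left(U \right)} = - \frac{U^{2}}{3} + \frac{8 U}{3}$ ($x{\left(U \right)} = - \frac{\left(U^{2} - 9 U\right) + U}{3} = - \frac{U^{2} - 8 U}{3} = - \frac{U^{2}}{3} + \frac{8 U}{3}$)
$x{\left(a \right)} \left(-5632\right) = \frac{1}{3} \cdot 25 \left(8 - 25\right) \left(-5632\right) = \frac{1}{3} \cdot 25 \left(-17\right) \left(-5632\right) = \left(- \frac{425}{3}\right) \left(-5632\right) = \frac{2393600}{3}$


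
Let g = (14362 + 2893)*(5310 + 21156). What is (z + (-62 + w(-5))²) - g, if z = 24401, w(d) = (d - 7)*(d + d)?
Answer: -456643065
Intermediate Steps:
g = 456670830 (g = 17255*26466 = 456670830)
w(d) = 2*d*(-7 + d) (w(d) = (-7 + d)*(2*d) = 2*d*(-7 + d))
(z + (-62 + w(-5))²) - g = (24401 + (-62 + 2*(-5)*(-7 - 5))²) - 1*456670830 = (24401 + (-62 + 2*(-5)*(-12))²) - 456670830 = (24401 + (-62 + 120)²) - 456670830 = (24401 + 58²) - 456670830 = (24401 + 3364) - 456670830 = 27765 - 456670830 = -456643065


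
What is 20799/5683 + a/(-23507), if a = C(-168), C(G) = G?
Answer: 489876837/133590281 ≈ 3.6670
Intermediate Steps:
a = -168
20799/5683 + a/(-23507) = 20799/5683 - 168/(-23507) = 20799*(1/5683) - 168*(-1/23507) = 20799/5683 + 168/23507 = 489876837/133590281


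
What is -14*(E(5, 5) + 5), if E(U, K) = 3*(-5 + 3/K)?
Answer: 574/5 ≈ 114.80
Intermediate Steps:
E(U, K) = -15 + 9/K
-14*(E(5, 5) + 5) = -14*((-15 + 9/5) + 5) = -14*(-66/5 + 5) = -14*(-41/5) = 574/5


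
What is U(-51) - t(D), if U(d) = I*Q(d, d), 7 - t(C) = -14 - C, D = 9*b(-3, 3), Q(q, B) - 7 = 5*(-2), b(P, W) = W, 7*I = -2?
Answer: -330/7 ≈ -47.143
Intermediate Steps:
I = -2/7 (I = (⅐)*(-2) = -2/7 ≈ -0.28571)
Q(q, B) = -3 (Q(q, B) = 7 + 5*(-2) = 7 - 10 = -3)
D = 27 (D = 9*3 = 27)
t(C) = 21 + C (t(C) = 7 - (-14 - C) = 7 + (14 + C) = 21 + C)
U(d) = 6/7 (U(d) = -2/7*(-3) = 6/7)
U(-51) - t(D) = 6/7 - (21 + 27) = 6/7 - 1*48 = 6/7 - 48 = -330/7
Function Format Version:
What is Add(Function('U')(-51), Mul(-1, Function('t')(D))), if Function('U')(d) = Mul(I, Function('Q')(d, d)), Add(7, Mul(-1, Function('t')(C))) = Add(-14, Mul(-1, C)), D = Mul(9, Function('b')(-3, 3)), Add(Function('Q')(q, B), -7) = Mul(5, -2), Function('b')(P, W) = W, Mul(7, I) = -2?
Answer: Rational(-330, 7) ≈ -47.143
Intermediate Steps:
I = Rational(-2, 7) (I = Mul(Rational(1, 7), -2) = Rational(-2, 7) ≈ -0.28571)
Function('Q')(q, B) = -3 (Function('Q')(q, B) = Add(7, Mul(5, -2)) = Add(7, -10) = -3)
D = 27 (D = Mul(9, 3) = 27)
Function('t')(C) = Add(21, C) (Function('t')(C) = Add(7, Mul(-1, Add(-14, Mul(-1, C)))) = Add(7, Add(14, C)) = Add(21, C))
Function('U')(d) = Rational(6, 7) (Function('U')(d) = Mul(Rational(-2, 7), -3) = Rational(6, 7))
Add(Function('U')(-51), Mul(-1, Function('t')(D))) = Add(Rational(6, 7), Mul(-1, Add(21, 27))) = Add(Rational(6, 7), Mul(-1, 48)) = Add(Rational(6, 7), -48) = Rational(-330, 7)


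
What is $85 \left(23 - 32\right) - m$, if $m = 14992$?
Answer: $-15757$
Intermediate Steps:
$85 \left(23 - 32\right) - m = 85 \left(23 - 32\right) - 14992 = 85 \left(-9\right) - 14992 = -765 - 14992 = -15757$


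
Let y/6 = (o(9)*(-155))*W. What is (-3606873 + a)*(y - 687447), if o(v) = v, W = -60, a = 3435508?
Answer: 31744852155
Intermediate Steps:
y = 502200 (y = 6*((9*(-155))*(-60)) = 6*(-1395*(-60)) = 6*83700 = 502200)
(-3606873 + a)*(y - 687447) = (-3606873 + 3435508)*(502200 - 687447) = -171365*(-185247) = 31744852155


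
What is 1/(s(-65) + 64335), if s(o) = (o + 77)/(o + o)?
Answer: 65/4181769 ≈ 1.5544e-5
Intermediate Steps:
s(o) = (77 + o)/(2*o) (s(o) = (77 + o)/((2*o)) = (77 + o)*(1/(2*o)) = (77 + o)/(2*o))
1/(s(-65) + 64335) = 1/((1/2)*(77 - 65)/(-65) + 64335) = 1/((1/2)*(-1/65)*12 + 64335) = 1/(-6/65 + 64335) = 1/(4181769/65) = 65/4181769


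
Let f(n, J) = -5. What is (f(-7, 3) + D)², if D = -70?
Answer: 5625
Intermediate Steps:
(f(-7, 3) + D)² = (-5 - 70)² = (-75)² = 5625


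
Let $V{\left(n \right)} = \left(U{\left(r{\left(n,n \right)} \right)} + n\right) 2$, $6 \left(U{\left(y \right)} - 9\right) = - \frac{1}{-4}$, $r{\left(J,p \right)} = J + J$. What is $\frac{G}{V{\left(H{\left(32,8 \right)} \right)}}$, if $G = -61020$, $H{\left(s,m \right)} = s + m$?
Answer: $- \frac{732240}{1177} \approx -622.12$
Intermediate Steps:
$H{\left(s,m \right)} = m + s$
$r{\left(J,p \right)} = 2 J$
$U{\left(y \right)} = \frac{217}{24}$ ($U{\left(y \right)} = 9 + \frac{\left(-1\right) \frac{1}{-4}}{6} = 9 + \frac{\left(-1\right) \left(- \frac{1}{4}\right)}{6} = 9 + \frac{1}{6} \cdot \frac{1}{4} = 9 + \frac{1}{24} = \frac{217}{24}$)
$V{\left(n \right)} = \frac{217}{12} + 2 n$ ($V{\left(n \right)} = \left(\frac{217}{24} + n\right) 2 = \frac{217}{12} + 2 n$)
$\frac{G}{V{\left(H{\left(32,8 \right)} \right)}} = - \frac{61020}{\frac{217}{12} + 2 \left(8 + 32\right)} = - \frac{61020}{\frac{217}{12} + 2 \cdot 40} = - \frac{61020}{\frac{217}{12} + 80} = - \frac{61020}{\frac{1177}{12}} = \left(-61020\right) \frac{12}{1177} = - \frac{732240}{1177}$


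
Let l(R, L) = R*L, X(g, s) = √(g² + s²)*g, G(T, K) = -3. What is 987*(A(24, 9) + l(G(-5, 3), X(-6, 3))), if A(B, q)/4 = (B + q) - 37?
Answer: -15792 + 53298*√5 ≈ 1.0339e+5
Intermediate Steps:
A(B, q) = -148 + 4*B + 4*q (A(B, q) = 4*((B + q) - 37) = 4*(-37 + B + q) = -148 + 4*B + 4*q)
X(g, s) = g*√(g² + s²)
l(R, L) = L*R
987*(A(24, 9) + l(G(-5, 3), X(-6, 3))) = 987*((-148 + 4*24 + 4*9) - 6*√((-6)² + 3²)*(-3)) = 987*((-148 + 96 + 36) - 6*√(36 + 9)*(-3)) = 987*(-16 - 18*√5*(-3)) = 987*(-16 + 54*√5) = -15792 + 53298*√5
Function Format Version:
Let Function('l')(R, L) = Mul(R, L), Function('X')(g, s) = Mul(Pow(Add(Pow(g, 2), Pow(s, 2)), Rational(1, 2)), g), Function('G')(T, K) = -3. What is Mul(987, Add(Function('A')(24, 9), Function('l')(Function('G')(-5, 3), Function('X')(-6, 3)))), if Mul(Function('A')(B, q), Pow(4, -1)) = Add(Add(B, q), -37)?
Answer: Add(-15792, Mul(53298, Pow(5, Rational(1, 2)))) ≈ 1.0339e+5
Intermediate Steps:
Function('A')(B, q) = Add(-148, Mul(4, B), Mul(4, q)) (Function('A')(B, q) = Mul(4, Add(Add(B, q), -37)) = Mul(4, Add(-37, B, q)) = Add(-148, Mul(4, B), Mul(4, q)))
Function('X')(g, s) = Mul(g, Pow(Add(Pow(g, 2), Pow(s, 2)), Rational(1, 2)))
Function('l')(R, L) = Mul(L, R)
Mul(987, Add(Function('A')(24, 9), Function('l')(Function('G')(-5, 3), Function('X')(-6, 3)))) = Mul(987, Add(Add(-148, Mul(4, 24), Mul(4, 9)), Mul(Mul(-6, Pow(Add(Pow(-6, 2), Pow(3, 2)), Rational(1, 2))), -3))) = Mul(987, Add(Add(-148, 96, 36), Mul(Mul(-6, Pow(Add(36, 9), Rational(1, 2))), -3))) = Mul(987, Add(-16, Mul(Mul(-6, Pow(45, Rational(1, 2))), -3))) = Mul(987, Add(-16, Mul(Mul(-6, Mul(3, Pow(5, Rational(1, 2)))), -3))) = Mul(987, Add(-16, Mul(Mul(-18, Pow(5, Rational(1, 2))), -3))) = Mul(987, Add(-16, Mul(54, Pow(5, Rational(1, 2))))) = Add(-15792, Mul(53298, Pow(5, Rational(1, 2))))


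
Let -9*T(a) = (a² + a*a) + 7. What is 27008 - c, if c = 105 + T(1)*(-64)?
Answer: 26839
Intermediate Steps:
T(a) = -7/9 - 2*a²/9 (T(a) = -((a² + a*a) + 7)/9 = -((a² + a²) + 7)/9 = -(2*a² + 7)/9 = -(7 + 2*a²)/9 = -7/9 - 2*a²/9)
c = 169 (c = 105 + (-7/9 - 2/9*1²)*(-64) = 105 + (-7/9 - 2/9*1)*(-64) = 105 + (-7/9 - 2/9)*(-64) = 105 - 1*(-64) = 105 + 64 = 169)
27008 - c = 27008 - 1*169 = 27008 - 169 = 26839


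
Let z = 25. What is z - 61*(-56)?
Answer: 3441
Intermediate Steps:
z - 61*(-56) = 25 - 61*(-56) = 25 + 3416 = 3441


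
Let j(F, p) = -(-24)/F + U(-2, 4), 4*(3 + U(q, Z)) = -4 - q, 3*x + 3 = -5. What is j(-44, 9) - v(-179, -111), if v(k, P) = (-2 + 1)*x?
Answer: -443/66 ≈ -6.7121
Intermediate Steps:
x = -8/3 (x = -1 + (1/3)*(-5) = -1 - 5/3 = -8/3 ≈ -2.6667)
v(k, P) = 8/3 (v(k, P) = (-2 + 1)*(-8/3) = -1*(-8/3) = 8/3)
U(q, Z) = -4 - q/4 (U(q, Z) = -3 + (-4 - q)/4 = -3 + (-1 - q/4) = -4 - q/4)
j(F, p) = -7/2 + 24/F (j(F, p) = -(-24)/F + (-4 - 1/4*(-2)) = 24/F + (-4 + 1/2) = 24/F - 7/2 = -7/2 + 24/F)
j(-44, 9) - v(-179, -111) = (-7/2 + 24/(-44)) - 1*8/3 = (-7/2 + 24*(-1/44)) - 8/3 = (-7/2 - 6/11) - 8/3 = -89/22 - 8/3 = -443/66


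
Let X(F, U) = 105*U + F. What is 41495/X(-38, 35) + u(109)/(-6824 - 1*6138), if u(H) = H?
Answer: 537461757/47142794 ≈ 11.401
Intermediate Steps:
X(F, U) = F + 105*U
41495/X(-38, 35) + u(109)/(-6824 - 1*6138) = 41495/(-38 + 105*35) + 109/(-6824 - 1*6138) = 41495/(-38 + 3675) + 109/(-6824 - 6138) = 41495/3637 + 109/(-12962) = 41495*(1/3637) + 109*(-1/12962) = 41495/3637 - 109/12962 = 537461757/47142794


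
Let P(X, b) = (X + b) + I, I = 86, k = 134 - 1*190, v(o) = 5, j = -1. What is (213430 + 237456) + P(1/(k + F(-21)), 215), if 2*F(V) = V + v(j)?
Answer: 28875967/64 ≈ 4.5119e+5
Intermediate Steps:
k = -56 (k = 134 - 190 = -56)
F(V) = 5/2 + V/2 (F(V) = (V + 5)/2 = (5 + V)/2 = 5/2 + V/2)
P(X, b) = 86 + X + b (P(X, b) = (X + b) + 86 = 86 + X + b)
(213430 + 237456) + P(1/(k + F(-21)), 215) = (213430 + 237456) + (86 + 1/(-56 + (5/2 + (1/2)*(-21))) + 215) = 450886 + (86 + 1/(-56 + (5/2 - 21/2)) + 215) = 450886 + (86 + 1/(-56 - 8) + 215) = 450886 + (86 + 1/(-64) + 215) = 450886 + (86 - 1/64 + 215) = 450886 + 19263/64 = 28875967/64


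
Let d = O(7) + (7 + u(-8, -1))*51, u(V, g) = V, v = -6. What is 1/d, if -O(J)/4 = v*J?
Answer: 1/117 ≈ 0.0085470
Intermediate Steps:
O(J) = 24*J (O(J) = -(-24)*J = 24*J)
d = 117 (d = 24*7 + (7 - 8)*51 = 168 - 1*51 = 168 - 51 = 117)
1/d = 1/117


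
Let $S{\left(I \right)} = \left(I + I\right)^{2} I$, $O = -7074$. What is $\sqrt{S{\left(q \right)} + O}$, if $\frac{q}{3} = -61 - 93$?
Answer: $3 i \sqrt{43827954} \approx 19861.0 i$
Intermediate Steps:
$q = -462$ ($q = 3 \left(-61 - 93\right) = 3 \left(-154\right) = -462$)
$S{\left(I \right)} = 4 I^{3}$ ($S{\left(I \right)} = \left(2 I\right)^{2} I = 4 I^{2} I = 4 I^{3}$)
$\sqrt{S{\left(q \right)} + O} = \sqrt{4 \left(-462\right)^{3} - 7074} = \sqrt{4 \left(-98611128\right) - 7074} = \sqrt{-394444512 - 7074} = \sqrt{-394451586} = 3 i \sqrt{43827954}$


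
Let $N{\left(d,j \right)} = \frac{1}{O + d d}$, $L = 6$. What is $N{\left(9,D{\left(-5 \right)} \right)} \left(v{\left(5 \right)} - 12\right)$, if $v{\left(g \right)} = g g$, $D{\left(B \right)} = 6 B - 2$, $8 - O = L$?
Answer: $\frac{13}{83} \approx 0.15663$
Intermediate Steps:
$O = 2$ ($O = 8 - 6 = 2$)
$D{\left(B \right)} = -2 + 6 B$
$N{\left(d,j \right)} = \frac{1}{2 + d^{2}}$ ($N{\left(d,j \right)} = \frac{1}{2 + d d} = \frac{1}{2 + d^{2}}$)
$v{\left(g \right)} = g^{2}$
$N{\left(9,D{\left(-5 \right)} \right)} \left(v{\left(5 \right)} - 12\right) = \frac{5^{2} - 12}{2 + 9^{2}} = \frac{25 - 12}{2 + 81} = \frac{1}{83} \cdot 13 = \frac{13}{83}$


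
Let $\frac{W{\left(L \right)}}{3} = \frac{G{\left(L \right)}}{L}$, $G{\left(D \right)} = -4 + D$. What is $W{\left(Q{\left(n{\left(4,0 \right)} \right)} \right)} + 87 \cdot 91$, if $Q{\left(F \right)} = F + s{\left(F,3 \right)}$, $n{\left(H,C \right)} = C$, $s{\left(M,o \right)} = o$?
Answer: $7916$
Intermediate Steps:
$Q{\left(F \right)} = 3 + F$ ($Q{\left(F \right)} = F + 3 = 3 + F$)
$W{\left(L \right)} = \frac{3 \left(-4 + L\right)}{L}$ ($W{\left(L \right)} = 3 \frac{-4 + L}{L} = \frac{3 \left(-4 + L\right)}{L}$)
$W{\left(Q{\left(n{\left(4,0 \right)} \right)} \right)} + 87 \cdot 91 = \left(3 - \frac{12}{3 + 0}\right) + 87 \cdot 91 = \left(3 - \frac{12}{3}\right) + 7917 = \left(3 - 4\right) + 7917 = -1 + 7917 = 7916$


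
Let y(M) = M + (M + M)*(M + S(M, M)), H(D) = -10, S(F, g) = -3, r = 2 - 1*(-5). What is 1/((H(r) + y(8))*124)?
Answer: 1/9672 ≈ 0.00010339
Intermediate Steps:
r = 7 (r = 2 + 5 = 7)
y(M) = M + 2*M*(-3 + M) (y(M) = M + (M + M)*(M - 3) = M + (2*M)*(-3 + M) = M + 2*M*(-3 + M))
1/((H(r) + y(8))*124) = 1/((-10 + 8*(-5 + 2*8))*124) = 1/((-10 + 8*(-5 + 16))*124) = 1/((-10 + 8*11)*124) = 1/((-10 + 88)*124) = 1/(78*124) = 1/9672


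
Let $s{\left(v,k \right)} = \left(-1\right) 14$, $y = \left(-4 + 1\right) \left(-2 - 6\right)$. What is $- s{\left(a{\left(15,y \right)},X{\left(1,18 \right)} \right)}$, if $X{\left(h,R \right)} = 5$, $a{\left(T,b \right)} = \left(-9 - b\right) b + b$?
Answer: $14$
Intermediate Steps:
$y = 24$ ($y = \left(-3\right) \left(-8\right) = 24$)
$a{\left(T,b \right)} = b + b \left(-9 - b\right)$ ($a{\left(T,b \right)} = b \left(-9 - b\right) + b = b + b \left(-9 - b\right)$)
$s{\left(v,k \right)} = -14$
$- s{\left(a{\left(15,y \right)},X{\left(1,18 \right)} \right)} = \left(-1\right) \left(-14\right) = 14$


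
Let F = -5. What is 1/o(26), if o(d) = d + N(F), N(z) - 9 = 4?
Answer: 1/39 ≈ 0.025641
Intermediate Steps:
N(z) = 13 (N(z) = 9 + 4 = 13)
o(d) = 13 + d (o(d) = d + 13 = 13 + d)
1/o(26) = 1/(13 + 26) = 1/39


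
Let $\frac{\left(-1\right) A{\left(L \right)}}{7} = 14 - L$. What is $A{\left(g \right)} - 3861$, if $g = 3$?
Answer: $-3938$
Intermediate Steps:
$A{\left(L \right)} = -98 + 7 L$ ($A{\left(L \right)} = - 7 \left(14 - L\right) = -98 + 7 L$)
$A{\left(g \right)} - 3861 = \left(-98 + 7 \cdot 3\right) - 3861 = \left(-98 + 21\right) - 3861 = -77 - 3861 = -3938$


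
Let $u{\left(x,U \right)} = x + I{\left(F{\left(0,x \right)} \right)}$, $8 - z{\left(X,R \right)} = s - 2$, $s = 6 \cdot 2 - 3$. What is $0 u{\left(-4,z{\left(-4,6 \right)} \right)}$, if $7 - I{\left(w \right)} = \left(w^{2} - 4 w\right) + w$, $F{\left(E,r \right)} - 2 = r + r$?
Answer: $0$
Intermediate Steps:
$F{\left(E,r \right)} = 2 + 2 r$ ($F{\left(E,r \right)} = 2 + \left(r + r\right) = 2 + 2 r$)
$s = 9$ ($s = 12 - 3 = 9$)
$I{\left(w \right)} = 7 - w^{2} + 3 w$ ($I{\left(w \right)} = 7 - \left(\left(w^{2} - 4 w\right) + w\right) = 7 - \left(w^{2} - 3 w\right) = 7 - w^{2} + 3 w$)
$z{\left(X,R \right)} = 1$ ($z{\left(X,R \right)} = 8 - \left(9 - 2\right) = 8 - 7 = 1$)
$u{\left(x,U \right)} = 13 - \left(2 + 2 x\right)^{2} + 7 x$ ($u{\left(x,U \right)} = x + \left(7 - \left(2 + 2 x\right)^{2} + 3 \left(2 + 2 x\right)\right) = x + \left(7 - \left(2 + 2 x\right)^{2} + \left(6 + 6 x\right)\right) = x + \left(13 - \left(2 + 2 x\right)^{2} + 6 x\right) = 13 - \left(2 + 2 x\right)^{2} + 7 x$)
$0 u{\left(-4,z{\left(-4,6 \right)} \right)} = 0 \left(9 - -4 - 4 \left(-4\right)^{2}\right) = 0 \left(9 + 4 - 64\right) = 0 \left(-51\right) = 0$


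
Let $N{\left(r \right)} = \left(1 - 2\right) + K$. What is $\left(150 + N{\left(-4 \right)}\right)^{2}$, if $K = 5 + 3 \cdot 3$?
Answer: $26569$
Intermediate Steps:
$K = 14$ ($K = 5 + 9 = 14$)
$N{\left(r \right)} = 13$ ($N{\left(r \right)} = \left(1 - 2\right) + 14 = -1 + 14 = 13$)
$\left(150 + N{\left(-4 \right)}\right)^{2} = \left(150 + 13\right)^{2} = 163^{2} = 26569$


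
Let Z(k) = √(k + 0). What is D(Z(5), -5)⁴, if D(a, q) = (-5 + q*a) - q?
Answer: 15625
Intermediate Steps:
Z(k) = √k
D(a, q) = -5 - q + a*q (D(a, q) = (-5 + a*q) - q = -5 - q + a*q)
D(Z(5), -5)⁴ = (-5 - 1*(-5) + √5*(-5))⁴ = (-5 + 5 - 5*√5)⁴ = (-5*√5)⁴ = 15625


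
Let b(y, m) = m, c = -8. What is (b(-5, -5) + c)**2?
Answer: 169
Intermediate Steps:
(b(-5, -5) + c)**2 = (-5 - 8)**2 = (-13)**2 = 169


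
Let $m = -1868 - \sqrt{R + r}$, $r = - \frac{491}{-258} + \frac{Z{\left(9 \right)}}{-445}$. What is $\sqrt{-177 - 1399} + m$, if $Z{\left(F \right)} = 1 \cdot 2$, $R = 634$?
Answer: $-1868 - \frac{\sqrt{8381993256390}}{114810} + 2 i \sqrt{394} \approx -1893.2 + 39.699 i$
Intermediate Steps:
$Z{\left(F \right)} = 2$
$r = \frac{217979}{114810}$ ($r = - \frac{491}{-258} + \frac{2}{-445} = \left(-491\right) \left(- \frac{1}{258}\right) + 2 \left(- \frac{1}{445}\right) = \frac{491}{258} - \frac{2}{445} = \frac{217979}{114810} \approx 1.8986$)
$m = -1868 - \frac{\sqrt{8381993256390}}{114810}$ ($m = -1868 - \sqrt{634 + \frac{217979}{114810}} = -1868 - \sqrt{\frac{73007519}{114810}} = -1868 - \frac{\sqrt{8381993256390}}{114810} \approx -1893.2$)
$\sqrt{-177 - 1399} + m = \sqrt{-177 - 1399} - \left(1868 + \frac{\sqrt{8381993256390}}{114810}\right) = \sqrt{-1576} - \left(1868 + \frac{\sqrt{8381993256390}}{114810}\right) = 2 i \sqrt{394} - \left(1868 + \frac{\sqrt{8381993256390}}{114810}\right) = -1868 - \frac{\sqrt{8381993256390}}{114810} + 2 i \sqrt{394}$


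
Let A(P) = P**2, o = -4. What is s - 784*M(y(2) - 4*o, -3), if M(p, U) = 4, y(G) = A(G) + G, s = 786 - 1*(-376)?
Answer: -1974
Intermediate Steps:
s = 1162 (s = 786 + 376 = 1162)
y(G) = G + G**2 (y(G) = G**2 + G = G + G**2)
s - 784*M(y(2) - 4*o, -3) = 1162 - 784*4 = 1162 - 3136 = -1974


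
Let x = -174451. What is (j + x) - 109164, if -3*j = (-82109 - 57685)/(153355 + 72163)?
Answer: -31980120486/112759 ≈ -2.8362e+5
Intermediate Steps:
j = 23299/112759 (j = -(-82109 - 57685)/(3*(153355 + 72163)) = -(-46598)/225518 = -⅓*(-69897/112759) = 23299/112759 ≈ 0.20663)
(j + x) - 109164 = (23299/112759 - 174451) - 109164 = -19670897010/112759 - 109164 = -31980120486/112759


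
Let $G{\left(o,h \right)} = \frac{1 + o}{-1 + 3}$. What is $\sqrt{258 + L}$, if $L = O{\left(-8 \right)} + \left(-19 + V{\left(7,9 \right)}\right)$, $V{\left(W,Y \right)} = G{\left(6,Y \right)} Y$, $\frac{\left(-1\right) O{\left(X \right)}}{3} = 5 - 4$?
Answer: $\frac{\sqrt{1070}}{2} \approx 16.355$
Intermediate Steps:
$G{\left(o,h \right)} = \frac{1}{2} + \frac{o}{2}$ ($G{\left(o,h \right)} = \frac{1 + o}{2} = \left(1 + o\right) \frac{1}{2} = \frac{1}{2} + \frac{o}{2}$)
$O{\left(X \right)} = -3$ ($O{\left(X \right)} = - 3 \left(5 - 4\right) = \left(-3\right) 1 = -3$)
$V{\left(W,Y \right)} = \frac{7 Y}{2}$ ($V{\left(W,Y \right)} = \left(\frac{1}{2} + \frac{1}{2} \cdot 6\right) Y = \left(\frac{1}{2} + 3\right) Y = \frac{7 Y}{2}$)
$L = \frac{19}{2}$ ($L = -3 + \left(-19 + \frac{7}{2} \cdot 9\right) = -3 + \left(-19 + \frac{63}{2}\right) = -3 + \frac{25}{2} = \frac{19}{2} \approx 9.5$)
$\sqrt{258 + L} = \sqrt{258 + \frac{19}{2}} = \sqrt{\frac{535}{2}} = \frac{\sqrt{1070}}{2}$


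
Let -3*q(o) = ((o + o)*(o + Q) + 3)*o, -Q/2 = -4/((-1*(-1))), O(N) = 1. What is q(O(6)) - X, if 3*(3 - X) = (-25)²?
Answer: 595/3 ≈ 198.33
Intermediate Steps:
X = -616/3 (X = 3 - ⅓*(-25)² = 3 - ⅓*625 = 3 - 625/3 = -616/3 ≈ -205.33)
Q = 8 (Q = -(-8)/((-1*(-1))) = -(-8)/1 = -(-8) = -2*(-4) = 8)
q(o) = -o*(3 + 2*o*(8 + o))/3 (q(o) = -((o + o)*(o + 8) + 3)*o/3 = -((2*o)*(8 + o) + 3)*o/3 = -(2*o*(8 + o) + 3)*o/3 = -(3 + 2*o*(8 + o))*o/3 = -o*(3 + 2*o*(8 + o))/3)
q(O(6)) - X = -⅓*1*(3 + 2*1² + 16*1) - 1*(-616/3) = -⅓*1*(3 + 2*1 + 16) + 616/3 = -⅓*1*(3 + 2 + 16) + 616/3 = -⅓*1*21 + 616/3 = -7 + 616/3 = 595/3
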